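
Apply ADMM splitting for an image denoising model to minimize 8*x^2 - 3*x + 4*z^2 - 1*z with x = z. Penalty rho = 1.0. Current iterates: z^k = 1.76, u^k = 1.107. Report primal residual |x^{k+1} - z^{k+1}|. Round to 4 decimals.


ADMM iteration with rho = 1.0, z^k = 1.76, u^k = 1.107
Step 1: x-update.
Minimize 8*x^2 - 3*x + (1.0/2)*(x - 1.76 + 1.107)^2
FOC: (2*8 + 1.0)*x = 3 + 1.0*(1.76 - 1.107)
x^{k+1} = 0.2149
Step 2: z-update.
Minimize 4*z^2 - 1*z + (1.0/2)*(0.2149 - z + 1.107)^2
FOC: (2*4 + 1.0)*z = 1 + 1.0*(0.2149 + 1.107)
z^{k+1} = 0.258
Step 3: u-update.
u^{k+1} = 1.107 + 0.2149 - 0.258 = 1.0639
Step 4: Primal residual = |0.2149 - 0.258| = 0.0431


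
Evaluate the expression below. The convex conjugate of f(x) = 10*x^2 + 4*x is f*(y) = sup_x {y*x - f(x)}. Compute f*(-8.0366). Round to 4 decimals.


f*(y) = sup_x {y*x - a*x^2 - b*x} = sup_x {(y-b)*x - a*x^2}
FOC: (y - b) - 2a*x = 0 => x* = (y - b)/(2a)
x* = (-8.0366 - 4)/(2*10) = -0.6018
f*(-8.0366) = (y-b)^2/(4a) = (-8.0366 - 4)^2/(4*10)
= 144.8797/40 = 3.622


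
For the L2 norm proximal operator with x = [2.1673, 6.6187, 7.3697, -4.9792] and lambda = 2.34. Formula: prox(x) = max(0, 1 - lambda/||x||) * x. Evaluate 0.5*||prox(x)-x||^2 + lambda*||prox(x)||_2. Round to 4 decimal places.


Step 1: Compute ||x||.
||x|| = 11.2964
Step 2: Compute scaling factor.
scale = max(0, 1 - 2.34/11.2964) = 0.7929
Step 3: prox(x) = [1.7184, 5.2477, 5.8431, -3.9478]
||prox(x)|| = 8.9564
Step 4: Proximal objective.
0.5*||prox-x||^2 = 2.7378
lambda*||prox|| = 20.958
Total = 23.6958


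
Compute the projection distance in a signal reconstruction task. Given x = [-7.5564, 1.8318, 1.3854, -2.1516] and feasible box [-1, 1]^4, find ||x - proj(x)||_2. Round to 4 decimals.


Project each component onto [-1, 1].
clip(-7.5564) = -1.0, clip(1.8318) = 1.0, clip(1.3854) = 1.0, clip(-2.1516) = -1.0
Projection = [-1.0, 1.0, 1.0, -1.0]
Squared diffs: [42.9864, 0.6919, 0.1485, 1.3262]
Distance = sqrt(45.153) = 6.7196


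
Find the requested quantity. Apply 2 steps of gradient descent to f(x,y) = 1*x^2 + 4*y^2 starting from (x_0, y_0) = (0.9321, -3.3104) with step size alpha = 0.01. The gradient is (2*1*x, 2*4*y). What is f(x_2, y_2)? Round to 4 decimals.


Gradient descent on f(x,y) = 1*x^2 + 4*y^2.
Starting point: (0.9321, -3.3104), alpha = 0.01
Step 1: grad_x = 2*1*0.9321 = 1.8642, grad_y = 2*4*-3.3104 = -26.4832
  x_1 = 0.9321 - 0.01*1.8642 = 0.9135
  y_1 = -3.3104 - 0.01*-26.4832 = -3.0456
Step 2: grad_x = 2*1*0.9135 = 1.8269, grad_y = 2*4*-3.0456 = -24.3645
  x_2 = 0.9135 - 0.01*1.8269 = 0.8952
  y_2 = -3.0456 - 0.01*-24.3645 = -2.8019
f(0.8952, -2.8019) = 1*0.8952^2 + 4*(-2.8019)^2 = 32.2044


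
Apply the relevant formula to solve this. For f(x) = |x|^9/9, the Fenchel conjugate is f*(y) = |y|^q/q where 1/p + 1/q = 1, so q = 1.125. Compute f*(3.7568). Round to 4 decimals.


The conjugate exponent q satisfies 1/p + 1/q = 1.
p = 9, so q = 9/(9 - 1) = 1.125
|y|^q = 3.7568^1.125 = 4.4327
f*(3.7568) = 4.4327 / 1.125 = 3.9402


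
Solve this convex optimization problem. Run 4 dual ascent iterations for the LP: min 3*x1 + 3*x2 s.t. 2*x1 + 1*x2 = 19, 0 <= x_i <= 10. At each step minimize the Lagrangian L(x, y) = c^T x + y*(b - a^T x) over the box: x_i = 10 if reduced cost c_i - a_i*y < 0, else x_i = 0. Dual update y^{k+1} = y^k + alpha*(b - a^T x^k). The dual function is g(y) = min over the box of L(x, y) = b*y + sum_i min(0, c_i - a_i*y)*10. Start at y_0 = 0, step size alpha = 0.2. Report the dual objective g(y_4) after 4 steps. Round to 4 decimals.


Dual ascent for LP: min 3*x1 + 3*x2, 2*x1 + 1*x2 = 19, 0 <= x_i <= 10
Step 1: y^k = 0.0, reduced costs: (3.0, 3.0)
  x^k = (0.0, 0.0), subgradient = b - a^T x = 19.0
  y^{k+1} = 0.0 + 0.2*19.0 = 3.8
Step 2: y^k = 3.8, reduced costs: (-4.6, -0.8)
  x^k = (10.0, 10.0), subgradient = b - a^T x = -11.0
  y^{k+1} = 3.8 + 0.2*-11.0 = 1.6
Step 3: y^k = 1.6, reduced costs: (-0.2, 1.4)
  x^k = (10.0, 0.0), subgradient = b - a^T x = -1.0
  y^{k+1} = 1.6 + 0.2*-1.0 = 1.4
Step 4: y^k = 1.4, reduced costs: (0.2, 1.6)
  x^k = (0.0, 0.0), subgradient = b - a^T x = 19.0
  y^{k+1} = 1.4 + 0.2*19.0 = 5.2
Dual objective at y_4 = 5.2: reduced costs (-7.4, -2.2), box minimizer x = (10.0, 10.0)
g(y_4) = b*y + (c1 - a1*y)*x1 + (c2 - a2*y)*x2 = 19*5.2 + (-7.4)*10.0 + (-2.2)*10.0 = 98.8 - 74.0 - 22.0 = 2.8


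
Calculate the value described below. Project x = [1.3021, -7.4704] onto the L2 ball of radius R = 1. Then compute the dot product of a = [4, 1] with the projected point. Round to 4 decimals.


Step 1: Compute ||x|| (intermediates to 6 decimals).
||x|| = sqrt(1.3021^2 + (-7.4704)^2) = 7.58303
Step 2: Project.
Since ||x|| > R, scale = R/||x|| = 1/7.58303 = 0.131873, proj(x) = scale * x
proj(x) = [0.171712, -0.985144]
Step 3: Dot product.
a^T * proj(x) = 4*0.171712 + 1*(-0.985144) = -0.2983


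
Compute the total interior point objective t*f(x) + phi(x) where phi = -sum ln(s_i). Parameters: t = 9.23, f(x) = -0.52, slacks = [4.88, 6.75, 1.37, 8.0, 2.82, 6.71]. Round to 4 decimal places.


Step 1: Compute log-barrier.
ln values: [1.5851, 1.9095, 0.3148, 2.0794, 1.0367, 1.9036]
phi = -(1.5851 + 1.9095 + 0.3148 + 2.0794 + 1.0367 + 1.9036) = -8.8293
Step 2: Compute augmented objective.
t*f(x) = 9.23*-0.52 = -4.7996
Total = -4.7996 - 8.8293 = -13.6289


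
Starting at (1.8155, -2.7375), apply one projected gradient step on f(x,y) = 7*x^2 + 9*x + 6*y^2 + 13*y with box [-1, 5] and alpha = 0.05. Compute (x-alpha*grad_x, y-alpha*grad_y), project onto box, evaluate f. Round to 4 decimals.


Step 1: Compute gradient at (1.8155, -2.7375).
grad_x = 2*7*1.8155 + 9 = 34.417
grad_y = 2*6*-2.7375 + 13 = -19.85
Step 2: Gradient step.
x_raw = 1.8155 - 0.05*34.417 = 0.0947
y_raw = -2.7375 - 0.05*-19.85 = -1.745
Step 3: Project onto [-1, 5].
x_proj = clip(0.0947) = 0.0947
y_proj = clip(-1.745) = -1.0
Step 4: Evaluate f.
f(0.0947, -1.0) = -6.0854


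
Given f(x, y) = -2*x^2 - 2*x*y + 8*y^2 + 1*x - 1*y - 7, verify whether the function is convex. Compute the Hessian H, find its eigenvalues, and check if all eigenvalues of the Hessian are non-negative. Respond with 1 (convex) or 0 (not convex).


The Hessian of f(x,y) = -2*x^2 - 2*x*y + 8*y^2 + 1*x - 1*y - 7 is:
H = [[-4, -2], [-2, 16]]
Trace = -4 + 16 = 12
Determinant = -4*16 - (-2)^2 = -68
Discriminant = (12)^2 - 4*-68 = 416.0
Eigenvalues: lambda_1 = -4.198, lambda_2 = 16.198
The function is not convex.

0


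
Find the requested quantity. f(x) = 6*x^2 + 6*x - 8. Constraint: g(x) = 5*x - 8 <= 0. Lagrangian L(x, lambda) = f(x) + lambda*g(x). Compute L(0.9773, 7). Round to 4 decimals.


Step 1: Evaluate f(x).
f(0.9773) = 6*0.9773^2 + 6*0.9773 - 8 = 3.5945
Step 2: Evaluate g(x).
g(0.9773) = 5*0.9773 - 8 = -3.1135
Step 3: Compute Lagrangian.
L = 3.5945 + 7*-3.1135 = -18.2


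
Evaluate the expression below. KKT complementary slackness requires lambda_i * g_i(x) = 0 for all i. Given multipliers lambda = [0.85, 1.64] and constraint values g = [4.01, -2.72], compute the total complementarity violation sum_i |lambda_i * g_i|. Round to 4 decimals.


KKT complementary slackness check:
lambda_1 * g_1 = 0.85 * 4.01 = 3.4085
lambda_2 * g_2 = 1.64 * -2.72 = -4.4608
Total violation = 3.4085 + 4.4608 = 7.8693


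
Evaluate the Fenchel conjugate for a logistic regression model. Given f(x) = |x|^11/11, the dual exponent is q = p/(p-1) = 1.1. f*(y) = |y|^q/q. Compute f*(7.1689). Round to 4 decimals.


The conjugate exponent q satisfies 1/p + 1/q = 1.
p = 11, so q = 11/(11 - 1) = 1.1
|y|^q = 7.1689^1.1 = 8.7297
f*(7.1689) = 8.7297 / 1.1 = 7.9361


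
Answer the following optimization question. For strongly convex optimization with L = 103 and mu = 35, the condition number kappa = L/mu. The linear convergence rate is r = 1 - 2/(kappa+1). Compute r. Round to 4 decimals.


Step 1: Compute the condition number.
kappa = L/mu = 103/35 = 2.9429
Step 2: Compute the convergence rate.
r = 1 - 2/(kappa + 1) = 1 - 2*mu/(L + mu) = (L - mu)/(L + mu) = 68/138 = 0.4928


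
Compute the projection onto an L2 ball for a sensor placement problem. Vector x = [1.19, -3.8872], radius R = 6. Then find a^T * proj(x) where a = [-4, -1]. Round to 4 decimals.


Step 1: Compute ||x|| (intermediates to 6 decimals).
||x|| = sqrt(1.19^2 + (-3.8872)^2) = 4.06527
Step 2: Project.
Since ||x|| <= R, proj = x (no scaling needed).
proj(x) = [1.19, -3.8872]
Step 3: Dot product.
a^T * proj(x) = -4*1.19 - 1*(-3.8872) = -0.8728


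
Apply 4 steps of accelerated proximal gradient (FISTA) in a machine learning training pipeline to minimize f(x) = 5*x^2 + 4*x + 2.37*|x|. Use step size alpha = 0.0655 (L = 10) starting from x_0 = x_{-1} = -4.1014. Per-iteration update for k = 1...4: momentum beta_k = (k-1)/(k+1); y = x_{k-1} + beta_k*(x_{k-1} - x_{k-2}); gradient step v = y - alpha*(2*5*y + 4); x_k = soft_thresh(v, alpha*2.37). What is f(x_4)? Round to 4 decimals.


FISTA on f(x) = 5*x^2 + 4*x + 2.37*|x|
L = 10, alpha = 0.0655
Iteration 1: beta = 0.0, y = -4.1014 + 0.0*(-4.1014 + 4.1014) = -4.1014
  grad(y) = -37.014, v = y - alpha*grad = -1.677
  prox(v) = soft_thresh(-1.677, 0.1552) = -1.5217
Iteration 2: beta = 0.3333, y = -1.5217 + 0.3333*(-1.5217 + 4.1014) = -0.6619
  grad(y) = -2.6186, v = y - alpha*grad = -0.4903
  prox(v) = soft_thresh(-0.4903, 0.1552) = -0.3351
Iteration 3: beta = 0.5, y = -0.3351 + 0.5*(-0.3351 + 1.5217) = 0.2582
  grad(y) = 6.5821, v = y - alpha*grad = -0.1729
  prox(v) = soft_thresh(-0.1729, 0.1552) = -0.0177
Iteration 4: beta = 0.6, y = -0.0177 + 0.6*(-0.0177 + 0.3351) = 0.1728
  grad(y) = 5.7277, v = y - alpha*grad = -0.2024
  prox(v) = soft_thresh(-0.2024, 0.1552) = -0.0472
f(x_4) = 5*(-0.0472)^2 + 4*(-0.0472) + 2.37*|-0.0472| = -0.0657


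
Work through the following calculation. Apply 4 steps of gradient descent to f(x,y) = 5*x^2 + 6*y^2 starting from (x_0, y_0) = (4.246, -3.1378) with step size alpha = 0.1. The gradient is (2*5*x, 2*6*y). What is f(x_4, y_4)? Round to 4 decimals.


Gradient descent on f(x,y) = 5*x^2 + 6*y^2.
Starting point: (4.246, -3.1378), alpha = 0.1
Step 1: grad_x = 2*5*4.246 = 42.46, grad_y = 2*6*-3.1378 = -37.6536
  x_1 = 4.246 - 0.1*42.46 = -0.0
  y_1 = -3.1378 - 0.1*-37.6536 = 0.6276
Step 2: grad_x = 2*5*-0.0 = -0.0, grad_y = 2*6*0.6276 = 7.5307
  x_2 = -0.0 - 0.1*-0.0 = 0.0
  y_2 = 0.6276 - 0.1*7.5307 = -0.1255
Step 3: grad_x = 2*5*0.0 = 0.0, grad_y = 2*6*-0.1255 = -1.5061
  x_3 = 0.0 - 0.1*0.0 = 0.0
  y_3 = -0.1255 - 0.1*-1.5061 = 0.0251
Step 4: grad_x = 2*5*0.0 = 0.0, grad_y = 2*6*0.0251 = 0.3012
  x_4 = 0.0 - 0.1*0.0 = 0.0
  y_4 = 0.0251 - 0.1*0.3012 = -0.005
f(0.0, -0.005) = 5*0.0^2 + 6*(-0.005)^2 = 0.0002


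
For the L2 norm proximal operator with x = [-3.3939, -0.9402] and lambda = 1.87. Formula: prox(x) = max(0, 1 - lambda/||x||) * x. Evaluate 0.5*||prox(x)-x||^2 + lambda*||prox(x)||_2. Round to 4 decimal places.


Step 1: Compute ||x||.
||x|| = 3.5217
Step 2: Compute scaling factor.
scale = max(0, 1 - 1.87/3.5217) = 0.469
Step 3: prox(x) = [-1.5918, -0.441]
||prox(x)|| = 1.6517
Step 4: Proximal objective.
0.5*||prox-x||^2 = 1.7485
lambda*||prox|| = 3.0887
Total = 4.8372


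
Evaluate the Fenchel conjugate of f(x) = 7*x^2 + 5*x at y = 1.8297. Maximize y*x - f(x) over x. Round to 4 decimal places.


f*(y) = sup_x {y*x - a*x^2 - b*x} = sup_x {(y-b)*x - a*x^2}
FOC: (y - b) - 2a*x = 0 => x* = (y - b)/(2a)
x* = (1.8297 - 5)/(2*7) = -0.2265
f*(1.8297) = (y-b)^2/(4a) = (1.8297 - 5)^2/(4*7)
= 10.0508/28 = 0.359


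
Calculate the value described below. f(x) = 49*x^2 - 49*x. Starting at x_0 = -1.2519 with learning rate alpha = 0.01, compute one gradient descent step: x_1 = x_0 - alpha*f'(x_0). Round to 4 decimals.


We compute the gradient at x_0 and apply the update.
f'(x) = 98*x - 49
f'(-1.2519) = 98*-1.2519 - 49 = -171.6862
x_1 = -1.2519 - 0.01*-171.6862 = 0.465


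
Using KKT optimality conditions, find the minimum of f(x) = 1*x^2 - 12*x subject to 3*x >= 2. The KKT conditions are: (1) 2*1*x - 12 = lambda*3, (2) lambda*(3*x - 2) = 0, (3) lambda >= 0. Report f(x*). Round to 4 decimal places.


Step 1: Try lambda = 0 (constraint inactive).
Stationarity: 2*1*x - 12 = 0
x* = 12/(2*1) = 6.0
Check constraint: 3*6.0 = 18.0 >= 2 -- satisfied.
Step 2: Compute optimal value.
f(x*) = 1*6.0^2 - 12*6.0 = -36.0


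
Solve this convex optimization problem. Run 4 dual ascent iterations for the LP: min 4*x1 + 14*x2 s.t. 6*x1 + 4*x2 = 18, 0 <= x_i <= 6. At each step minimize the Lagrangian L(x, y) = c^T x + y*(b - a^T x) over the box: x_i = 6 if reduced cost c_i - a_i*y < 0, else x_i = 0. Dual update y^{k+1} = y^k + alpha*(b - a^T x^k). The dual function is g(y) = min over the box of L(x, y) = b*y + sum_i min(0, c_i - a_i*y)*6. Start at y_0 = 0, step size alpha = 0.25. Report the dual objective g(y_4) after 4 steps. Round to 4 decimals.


Dual ascent for LP: min 4*x1 + 14*x2, 6*x1 + 4*x2 = 18, 0 <= x_i <= 6
Step 1: y^k = 0.0, reduced costs: (4.0, 14.0)
  x^k = (0.0, 0.0), subgradient = b - a^T x = 18.0
  y^{k+1} = 0.0 + 0.25*18.0 = 4.5
Step 2: y^k = 4.5, reduced costs: (-23.0, -4.0)
  x^k = (6.0, 6.0), subgradient = b - a^T x = -42.0
  y^{k+1} = 4.5 + 0.25*-42.0 = -6.0
Step 3: y^k = -6.0, reduced costs: (40.0, 38.0)
  x^k = (0.0, 0.0), subgradient = b - a^T x = 18.0
  y^{k+1} = -6.0 + 0.25*18.0 = -1.5
Step 4: y^k = -1.5, reduced costs: (13.0, 20.0)
  x^k = (0.0, 0.0), subgradient = b - a^T x = 18.0
  y^{k+1} = -1.5 + 0.25*18.0 = 3.0
Dual objective at y_4 = 3.0: reduced costs (-14.0, 2.0), box minimizer x = (6.0, 0.0)
g(y_4) = b*y + (c1 - a1*y)*x1 + (c2 - a2*y)*x2 = 18*3.0 + (-14.0)*6.0 + 2.0*0.0 = 54.0 - 84.0 + 0.0 = -30.0


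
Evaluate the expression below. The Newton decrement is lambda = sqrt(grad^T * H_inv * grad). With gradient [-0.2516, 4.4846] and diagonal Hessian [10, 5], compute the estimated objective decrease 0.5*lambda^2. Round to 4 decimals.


Step 1: H is diagonal, so H^(-1) * g = [-0.0252, 0.8969].
Step 2: g^T H^(-1) g = sum_i g_i^2 / H_ii
  = (-0.2516)^2/10 + (4.4846)^2/5
  = 0.0063 + 4.0223 = 4.0287
Step 3: Objective decrease = 0.5 * g^T H^(-1) g = 2.0143


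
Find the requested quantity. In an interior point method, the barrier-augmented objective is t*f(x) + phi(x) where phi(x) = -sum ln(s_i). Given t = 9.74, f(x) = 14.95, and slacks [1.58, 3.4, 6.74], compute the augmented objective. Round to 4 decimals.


Step 1: Compute log-barrier.
ln values: [0.4574, 1.2238, 1.9081]
phi = -(0.4574 + 1.2238 + 1.9081) = -3.5893
Step 2: Compute augmented objective.
t*f(x) = 9.74*14.95 = 145.613
Total = 145.613 - 3.5893 = 142.0237


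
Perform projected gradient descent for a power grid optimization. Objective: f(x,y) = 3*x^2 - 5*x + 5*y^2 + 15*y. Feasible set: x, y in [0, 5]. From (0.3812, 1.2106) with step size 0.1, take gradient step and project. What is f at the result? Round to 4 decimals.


Step 1: Compute gradient at (0.3812, 1.2106).
grad_x = 2*3*0.3812 - 5 = -2.7128
grad_y = 2*5*1.2106 + 15 = 27.106
Step 2: Gradient step.
x_raw = 0.3812 - 0.1*-2.7128 = 0.6525
y_raw = 1.2106 - 0.1*27.106 = -1.5
Step 3: Project onto [0, 5].
x_proj = clip(0.6525) = 0.6525
y_proj = clip(-1.5) = 0.0
Step 4: Evaluate f.
f(0.6525, 0.0) = -1.9852


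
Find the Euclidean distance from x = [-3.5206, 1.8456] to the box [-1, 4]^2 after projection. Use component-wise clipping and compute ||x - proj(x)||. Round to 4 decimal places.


Project each component onto [-1, 4].
clip(-3.5206) = -1.0, clip(1.8456) = 1.8456
Projection = [-1.0, 1.8456]
Squared diffs: [6.3534, 0.0]
Distance = sqrt(6.3534) = 2.5206


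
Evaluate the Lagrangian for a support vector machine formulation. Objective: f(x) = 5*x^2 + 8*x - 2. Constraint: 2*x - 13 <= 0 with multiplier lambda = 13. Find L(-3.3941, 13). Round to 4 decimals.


Step 1: Evaluate f(x).
f(-3.3941) = 5*(-3.3941)^2 + 8*(-3.3941) - 2 = 28.4468
Step 2: Evaluate g(x).
g(-3.3941) = 2*-3.3941 - 13 = -19.7882
Step 3: Compute Lagrangian.
L = 28.4468 + 13*-19.7882 = -228.7998


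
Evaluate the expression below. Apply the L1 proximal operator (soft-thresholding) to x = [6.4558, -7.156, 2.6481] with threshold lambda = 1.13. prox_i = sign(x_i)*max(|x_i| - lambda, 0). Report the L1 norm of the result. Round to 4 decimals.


Soft-thresholding with lambda = 1.13:
prox(6.4558) = sign(6.4558)*max(|6.4558| - 1.13, 0) = 5.3258
prox(-7.156) = sign(-7.156)*max(|-7.156| - 1.13, 0) = -6.026
prox(2.6481) = sign(2.6481)*max(|2.6481| - 1.13, 0) = 1.5181
prox(x) = [5.3258, -6.026, 1.5181]
||prox(x)||_1 = 5.3258 + 6.026 + 1.5181 = 12.8699


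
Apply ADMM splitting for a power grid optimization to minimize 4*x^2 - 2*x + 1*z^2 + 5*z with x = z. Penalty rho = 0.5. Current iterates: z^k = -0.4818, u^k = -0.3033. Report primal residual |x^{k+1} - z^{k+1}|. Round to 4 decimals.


ADMM iteration with rho = 0.5, z^k = -0.4818, u^k = -0.3033
Step 1: x-update.
Minimize 4*x^2 - 2*x + (0.5/2)*(x + 0.4818 - 0.3033)^2
FOC: (2*4 + 0.5)*x = 2 + 0.5*(-0.4818 + 0.3033)
x^{k+1} = 0.2248
Step 2: z-update.
Minimize 1*z^2 + 5*z + (0.5/2)*(0.2248 - z - 0.3033)^2
FOC: (2*1 + 0.5)*z = -5 + 0.5*(0.2248 - 0.3033)
z^{k+1} = -2.0157
Step 3: u-update.
u^{k+1} = -0.3033 + 0.2248 + 2.0157 = 1.9372
Step 4: Primal residual = |0.2248 + 2.0157| = 2.2405


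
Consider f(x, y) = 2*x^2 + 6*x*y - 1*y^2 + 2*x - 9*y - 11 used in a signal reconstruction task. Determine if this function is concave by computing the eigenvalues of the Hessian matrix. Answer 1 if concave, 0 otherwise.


The Hessian of f(x,y) = 2*x^2 + 6*x*y - 1*y^2 + 2*x - 9*y - 11 is:
H = [[4, 6], [6, -2]]
Trace = 4 - 2 = 2
Determinant = 4*-2 - (6)^2 = -44
Discriminant = (2)^2 - 4*-44 = 180.0
Eigenvalues: lambda_1 = -5.7082, lambda_2 = 7.7082
The function is not concave.

0


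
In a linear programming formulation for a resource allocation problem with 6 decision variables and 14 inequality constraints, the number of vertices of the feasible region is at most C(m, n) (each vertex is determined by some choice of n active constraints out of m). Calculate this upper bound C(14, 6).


Each vertex corresponds to some choice of n active constraints out of m, so the number of vertices is at most C(m, n) = m! / (n!(m-n)!).
m = 14, n = 6
Numerator: 14 * 13 * 12 * 11 * 10 * 9
Denominator: 6! = 720
C(14, 6) = 3003


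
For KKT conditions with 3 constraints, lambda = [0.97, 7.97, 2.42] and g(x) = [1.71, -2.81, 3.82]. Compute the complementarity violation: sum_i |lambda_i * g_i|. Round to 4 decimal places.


KKT complementary slackness check:
lambda_1 * g_1 = 0.97 * 1.71 = 1.6587
lambda_2 * g_2 = 7.97 * -2.81 = -22.3957
lambda_3 * g_3 = 2.42 * 3.82 = 9.2444
Total violation = 1.6587 + 22.3957 + 9.2444 = 33.2988


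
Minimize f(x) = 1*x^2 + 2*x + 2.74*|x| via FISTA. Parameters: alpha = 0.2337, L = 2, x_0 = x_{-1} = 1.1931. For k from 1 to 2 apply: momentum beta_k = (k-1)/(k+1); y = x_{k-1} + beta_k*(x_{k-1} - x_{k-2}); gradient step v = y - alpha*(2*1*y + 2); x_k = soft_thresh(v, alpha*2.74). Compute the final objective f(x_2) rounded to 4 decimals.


FISTA on f(x) = 1*x^2 + 2*x + 2.74*|x|
L = 2, alpha = 0.2337
Iteration 1: beta = 0.0, y = 1.1931 + 0.0*(1.1931 - 1.1931) = 1.1931
  grad(y) = 4.3862, v = y - alpha*grad = 0.168
  prox(v) = soft_thresh(0.168, 0.6403) = 0.0
Iteration 2: beta = 0.3333, y = 0.0 + 0.3333*(0.0 - 1.1931) = -0.3977
  grad(y) = 1.2046, v = y - alpha*grad = -0.6792
  prox(v) = soft_thresh(-0.6792, 0.6403) = -0.0389
f(x_2) = 1*(-0.0389)^2 + 2*(-0.0389) + 2.74*|-0.0389| = 0.0303


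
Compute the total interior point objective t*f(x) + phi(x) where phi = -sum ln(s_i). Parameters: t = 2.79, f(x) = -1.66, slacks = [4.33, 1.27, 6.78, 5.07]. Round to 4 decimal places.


Step 1: Compute log-barrier.
ln values: [1.4656, 0.239, 1.914, 1.6233]
phi = -(1.4656 + 0.239 + 1.914 + 1.6233) = -5.2419
Step 2: Compute augmented objective.
t*f(x) = 2.79*-1.66 = -4.6314
Total = -4.6314 - 5.2419 = -9.8733


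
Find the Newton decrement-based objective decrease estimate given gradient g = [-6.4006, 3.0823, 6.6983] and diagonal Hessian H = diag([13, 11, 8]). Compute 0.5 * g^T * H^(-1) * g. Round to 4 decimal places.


Step 1: H is diagonal, so H^(-1) * g = [-0.4924, 0.2802, 0.8373].
Step 2: g^T H^(-1) g = sum_i g_i^2 / H_ii
  = (-6.4006)^2/13 + (3.0823)^2/11 + (6.6983)^2/8
  = 3.1514 + 0.8637 + 5.6084 = 9.6235
Step 3: Objective decrease = 0.5 * g^T H^(-1) g = 4.8117


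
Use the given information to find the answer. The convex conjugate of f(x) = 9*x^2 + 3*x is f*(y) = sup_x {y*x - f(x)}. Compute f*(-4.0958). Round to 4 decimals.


f*(y) = sup_x {y*x - a*x^2 - b*x} = sup_x {(y-b)*x - a*x^2}
FOC: (y - b) - 2a*x = 0 => x* = (y - b)/(2a)
x* = (-4.0958 - 3)/(2*9) = -0.3942
f*(-4.0958) = (y-b)^2/(4a) = (-4.0958 - 3)^2/(4*9)
= 50.3504/36 = 1.3986


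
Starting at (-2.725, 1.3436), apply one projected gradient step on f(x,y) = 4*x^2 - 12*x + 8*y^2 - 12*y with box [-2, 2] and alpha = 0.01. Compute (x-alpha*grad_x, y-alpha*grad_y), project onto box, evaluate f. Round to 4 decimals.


Step 1: Compute gradient at (-2.725, 1.3436).
grad_x = 2*4*-2.725 - 12 = -33.8
grad_y = 2*8*1.3436 - 12 = 9.4976
Step 2: Gradient step.
x_raw = -2.725 - 0.01*-33.8 = -2.387
y_raw = 1.3436 - 0.01*9.4976 = 1.2486
Step 3: Project onto [-2, 2].
x_proj = clip(-2.387) = -2.0
y_proj = clip(1.2486) = 1.2486
Step 4: Evaluate f.
f(-2.0, 1.2486) = 37.489


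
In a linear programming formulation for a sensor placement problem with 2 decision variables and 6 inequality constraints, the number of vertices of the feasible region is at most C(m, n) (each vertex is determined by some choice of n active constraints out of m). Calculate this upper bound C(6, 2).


Each vertex corresponds to some choice of n active constraints out of m, so the number of vertices is at most C(m, n) = m! / (n!(m-n)!).
m = 6, n = 2
Numerator: 6 * 5
Denominator: 2! = 2
C(6, 2) = 15


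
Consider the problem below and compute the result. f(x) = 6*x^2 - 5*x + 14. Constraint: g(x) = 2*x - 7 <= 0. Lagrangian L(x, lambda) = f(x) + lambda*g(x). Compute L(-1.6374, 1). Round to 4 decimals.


Step 1: Evaluate f(x).
f(-1.6374) = 6*(-1.6374)^2 - 5*(-1.6374) + 14 = 38.2735
Step 2: Evaluate g(x).
g(-1.6374) = 2*-1.6374 - 7 = -10.2748
Step 3: Compute Lagrangian.
L = 38.2735 + 1*-10.2748 = 27.9987


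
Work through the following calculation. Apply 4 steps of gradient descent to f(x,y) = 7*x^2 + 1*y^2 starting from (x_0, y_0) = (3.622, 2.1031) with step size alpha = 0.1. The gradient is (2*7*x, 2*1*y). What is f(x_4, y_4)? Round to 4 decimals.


Gradient descent on f(x,y) = 7*x^2 + 1*y^2.
Starting point: (3.622, 2.1031), alpha = 0.1
Step 1: grad_x = 2*7*3.622 = 50.708, grad_y = 2*1*2.1031 = 4.2062
  x_1 = 3.622 - 0.1*50.708 = -1.4488
  y_1 = 2.1031 - 0.1*4.2062 = 1.6825
Step 2: grad_x = 2*7*-1.4488 = -20.2832, grad_y = 2*1*1.6825 = 3.365
  x_2 = -1.4488 - 0.1*-20.2832 = 0.5795
  y_2 = 1.6825 - 0.1*3.365 = 1.346
Step 3: grad_x = 2*7*0.5795 = 8.1133, grad_y = 2*1*1.346 = 2.692
  x_3 = 0.5795 - 0.1*8.1133 = -0.2318
  y_3 = 1.346 - 0.1*2.692 = 1.0768
Step 4: grad_x = 2*7*-0.2318 = -3.2453, grad_y = 2*1*1.0768 = 2.1536
  x_4 = -0.2318 - 0.1*-3.2453 = 0.0927
  y_4 = 1.0768 - 0.1*2.1536 = 0.8614
f(0.0927, 0.8614) = 7*0.0927^2 + 1*0.8614^2 = 0.8022


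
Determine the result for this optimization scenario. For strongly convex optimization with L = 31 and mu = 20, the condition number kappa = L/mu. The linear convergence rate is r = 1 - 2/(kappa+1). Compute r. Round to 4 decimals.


Step 1: Compute the condition number.
kappa = L/mu = 31/20 = 1.55
Step 2: Compute the convergence rate.
r = 1 - 2/(kappa + 1) = 1 - 2*mu/(L + mu) = (L - mu)/(L + mu) = 11/51 = 0.2157


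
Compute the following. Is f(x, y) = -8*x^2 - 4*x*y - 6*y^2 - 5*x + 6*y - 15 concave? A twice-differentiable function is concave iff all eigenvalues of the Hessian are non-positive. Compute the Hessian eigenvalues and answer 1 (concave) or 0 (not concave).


The Hessian of f(x,y) = -8*x^2 - 4*x*y - 6*y^2 - 5*x + 6*y - 15 is:
H = [[-16, -4], [-4, -12]]
Trace = -16 - 12 = -28
Determinant = -16*-12 - (-4)^2 = 176
Discriminant = (-28)^2 - 4*176 = 80.0
Eigenvalues: lambda_1 = -18.4721, lambda_2 = -9.5279
The function is concave.

1


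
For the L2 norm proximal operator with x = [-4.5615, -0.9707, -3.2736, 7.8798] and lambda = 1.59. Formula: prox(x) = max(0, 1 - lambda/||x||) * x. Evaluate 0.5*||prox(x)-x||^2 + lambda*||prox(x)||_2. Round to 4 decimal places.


Step 1: Compute ||x||.
||x|| = 9.7241
Step 2: Compute scaling factor.
scale = max(0, 1 - 1.59/9.7241) = 0.8365
Step 3: prox(x) = [-3.8156, -0.812, -2.7383, 6.5914]
||prox(x)|| = 8.1341
Step 4: Proximal objective.
0.5*||prox-x||^2 = 1.2641
lambda*||prox|| = 12.9332
Total = 14.1972


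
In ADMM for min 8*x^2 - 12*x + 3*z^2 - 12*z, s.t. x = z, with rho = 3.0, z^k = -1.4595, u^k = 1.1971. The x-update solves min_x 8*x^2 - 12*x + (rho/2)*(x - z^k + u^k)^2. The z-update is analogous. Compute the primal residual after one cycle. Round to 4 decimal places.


ADMM iteration with rho = 3.0, z^k = -1.4595, u^k = 1.1971
Step 1: x-update.
Minimize 8*x^2 - 12*x + (3.0/2)*(x + 1.4595 + 1.1971)^2
FOC: (2*8 + 3.0)*x = 12 + 3.0*(-1.4595 - 1.1971)
x^{k+1} = 0.2121
Step 2: z-update.
Minimize 3*z^2 - 12*z + (3.0/2)*(0.2121 - z + 1.1971)^2
FOC: (2*3 + 3.0)*z = 12 + 3.0*(0.2121 + 1.1971)
z^{k+1} = 1.8031
Step 3: u-update.
u^{k+1} = 1.1971 + 0.2121 - 1.8031 = -0.3939
Step 4: Primal residual = |0.2121 - 1.8031| = 1.591


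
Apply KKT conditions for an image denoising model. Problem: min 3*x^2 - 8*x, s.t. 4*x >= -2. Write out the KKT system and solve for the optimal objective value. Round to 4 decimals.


Step 1: Try lambda = 0 (constraint inactive).
Stationarity: 2*3*x - 8 = 0
x* = 8/(2*3) = 4/3 = 1.3333 (rounded; the exact value 4/3 is used below)
Check constraint: 4*1.3333 = 5.3332 >= -2 -- satisfied.
Step 2: Compute optimal value.
f(x*) = 3*(4/3)^2 - 8*(4/3) = -5.3333


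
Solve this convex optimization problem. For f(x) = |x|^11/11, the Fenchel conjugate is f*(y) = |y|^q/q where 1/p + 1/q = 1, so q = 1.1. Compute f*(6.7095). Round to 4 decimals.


The conjugate exponent q satisfies 1/p + 1/q = 1.
p = 11, so q = 11/(11 - 1) = 1.1
|y|^q = 6.7095^1.1 = 8.1163
f*(6.7095) = 8.1163 / 1.1 = 7.3785


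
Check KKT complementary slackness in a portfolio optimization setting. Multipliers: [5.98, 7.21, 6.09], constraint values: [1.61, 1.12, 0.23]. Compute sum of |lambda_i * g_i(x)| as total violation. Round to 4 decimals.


KKT complementary slackness check:
lambda_1 * g_1 = 5.98 * 1.61 = 9.6278
lambda_2 * g_2 = 7.21 * 1.12 = 8.0752
lambda_3 * g_3 = 6.09 * 0.23 = 1.4007
Total violation = 9.6278 + 8.0752 + 1.4007 = 19.1037


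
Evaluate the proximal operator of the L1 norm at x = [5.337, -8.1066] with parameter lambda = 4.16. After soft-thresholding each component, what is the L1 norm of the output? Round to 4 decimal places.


Soft-thresholding with lambda = 4.16:
prox(5.337) = sign(5.337)*max(|5.337| - 4.16, 0) = 1.177
prox(-8.1066) = sign(-8.1066)*max(|-8.1066| - 4.16, 0) = -3.9466
prox(x) = [1.177, -3.9466]
||prox(x)||_1 = 1.177 + 3.9466 = 5.1236


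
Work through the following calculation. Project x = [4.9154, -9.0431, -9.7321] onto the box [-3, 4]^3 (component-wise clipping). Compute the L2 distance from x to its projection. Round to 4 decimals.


Project each component onto [-3, 4].
clip(4.9154) = 4.0, clip(-9.0431) = -3.0, clip(-9.7321) = -3.0
Projection = [4.0, -3.0, -3.0]
Squared diffs: [0.838, 36.5191, 45.3212]
Distance = sqrt(82.6783) = 9.0928


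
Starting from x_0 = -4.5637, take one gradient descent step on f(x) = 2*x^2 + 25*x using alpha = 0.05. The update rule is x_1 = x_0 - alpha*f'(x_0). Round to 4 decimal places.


We compute the gradient at x_0 and apply the update.
f'(x) = 4*x + 25
f'(-4.5637) = 4*-4.5637 + 25 = 6.7452
x_1 = -4.5637 - 0.05*6.7452 = -4.901


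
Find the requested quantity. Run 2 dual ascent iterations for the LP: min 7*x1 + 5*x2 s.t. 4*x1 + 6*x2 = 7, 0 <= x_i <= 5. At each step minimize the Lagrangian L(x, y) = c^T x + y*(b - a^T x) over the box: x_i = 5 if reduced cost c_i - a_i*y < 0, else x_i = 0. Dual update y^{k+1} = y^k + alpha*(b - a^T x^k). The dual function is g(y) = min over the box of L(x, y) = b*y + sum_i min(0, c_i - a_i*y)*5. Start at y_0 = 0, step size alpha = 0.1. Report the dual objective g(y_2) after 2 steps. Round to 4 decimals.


Dual ascent for LP: min 7*x1 + 5*x2, 4*x1 + 6*x2 = 7, 0 <= x_i <= 5
Step 1: y^k = 0.0, reduced costs: (7.0, 5.0)
  x^k = (0.0, 0.0), subgradient = b - a^T x = 7.0
  y^{k+1} = 0.0 + 0.1*7.0 = 0.7
Step 2: y^k = 0.7, reduced costs: (4.2, 0.8)
  x^k = (0.0, 0.0), subgradient = b - a^T x = 7.0
  y^{k+1} = 0.7 + 0.1*7.0 = 1.4
Dual objective at y_2 = 1.4: reduced costs (1.4, -3.4), box minimizer x = (0.0, 5.0)
g(y_2) = b*y + (c1 - a1*y)*x1 + (c2 - a2*y)*x2 = 7*1.4 + 1.4*0.0 + (-3.4)*5.0 = 9.8 + 0.0 - 17.0 = -7.2


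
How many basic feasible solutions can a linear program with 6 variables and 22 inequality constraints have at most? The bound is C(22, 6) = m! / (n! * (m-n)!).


Each vertex corresponds to some choice of n active constraints out of m, so the number of vertices is at most C(m, n) = m! / (n!(m-n)!).
m = 22, n = 6
Numerator: 22 * 21 * 20 * 19 * 18 * 17
Denominator: 6! = 720
C(22, 6) = 74613


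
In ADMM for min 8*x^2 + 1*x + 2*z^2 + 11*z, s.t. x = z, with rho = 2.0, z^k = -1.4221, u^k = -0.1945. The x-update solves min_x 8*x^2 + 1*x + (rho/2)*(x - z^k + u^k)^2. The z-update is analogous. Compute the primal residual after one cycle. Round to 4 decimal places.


ADMM iteration with rho = 2.0, z^k = -1.4221, u^k = -0.1945
Step 1: x-update.
Minimize 8*x^2 + 1*x + (2.0/2)*(x + 1.4221 - 0.1945)^2
FOC: (2*8 + 2.0)*x = -1 + 2.0*(-1.4221 + 0.1945)
x^{k+1} = -0.192
Step 2: z-update.
Minimize 2*z^2 + 11*z + (2.0/2)*(-0.192 - z - 0.1945)^2
FOC: (2*2 + 2.0)*z = -11 + 2.0*(-0.192 - 0.1945)
z^{k+1} = -1.9622
Step 3: u-update.
u^{k+1} = -0.1945 - 0.192 + 1.9622 = 1.5757
Step 4: Primal residual = |-0.192 + 1.9622| = 1.7702


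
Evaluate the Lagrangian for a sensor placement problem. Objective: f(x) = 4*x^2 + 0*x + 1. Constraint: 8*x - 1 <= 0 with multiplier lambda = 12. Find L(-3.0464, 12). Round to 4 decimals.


Step 1: Evaluate f(x).
f(-3.0464) = 4*(-3.0464)^2 + 0*(-3.0464) + 1 = 38.1222
Step 2: Evaluate g(x).
g(-3.0464) = 8*-3.0464 - 1 = -25.3712
Step 3: Compute Lagrangian.
L = 38.1222 + 12*-25.3712 = -266.3322


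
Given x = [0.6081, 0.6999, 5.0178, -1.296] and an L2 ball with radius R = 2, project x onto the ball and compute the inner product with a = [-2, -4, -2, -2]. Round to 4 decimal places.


Step 1: Compute ||x|| (intermediates to 6 decimals).
||x|| = sqrt(0.6081^2 + 0.6999^2 + 5.0178^2 + (-1.296)^2) = 5.264749
Step 2: Project.
Since ||x|| > R, scale = R/||x|| = 2/5.264749 = 0.379885, proj(x) = scale * x
proj(x) = [0.231008, 0.265882, 1.906187, -0.492331]
Step 3: Dot product.
a^T * proj(x) = -2*0.231008 - 4*0.265882 - 2*1.906187 - 2*(-0.492331) = -4.3533


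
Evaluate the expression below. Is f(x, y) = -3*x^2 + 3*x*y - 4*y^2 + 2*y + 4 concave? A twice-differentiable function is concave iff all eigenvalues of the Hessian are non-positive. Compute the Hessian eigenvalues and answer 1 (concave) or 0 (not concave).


The Hessian of f(x,y) = -3*x^2 + 3*x*y - 4*y^2 + 2*y + 4 is:
H = [[-6, 3], [3, -8]]
Trace = -6 - 8 = -14
Determinant = -6*-8 - (3)^2 = 39
Discriminant = (-14)^2 - 4*39 = 40.0
Eigenvalues: lambda_1 = -10.1623, lambda_2 = -3.8377
The function is concave.

1


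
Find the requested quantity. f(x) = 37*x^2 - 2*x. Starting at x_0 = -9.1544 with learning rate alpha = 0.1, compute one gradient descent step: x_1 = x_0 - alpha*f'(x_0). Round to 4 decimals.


We compute the gradient at x_0 and apply the update.
f'(x) = 74*x - 2
f'(-9.1544) = 74*-9.1544 - 2 = -679.4256
x_1 = -9.1544 - 0.1*-679.4256 = 58.7882


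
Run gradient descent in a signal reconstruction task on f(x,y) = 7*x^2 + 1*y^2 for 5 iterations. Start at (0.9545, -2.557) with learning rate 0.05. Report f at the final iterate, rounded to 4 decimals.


Gradient descent on f(x,y) = 7*x^2 + 1*y^2.
Starting point: (0.9545, -2.557), alpha = 0.05
Step 1: grad_x = 2*7*0.9545 = 13.363, grad_y = 2*1*-2.557 = -5.114
  x_1 = 0.9545 - 0.05*13.363 = 0.2864
  y_1 = -2.557 - 0.05*-5.114 = -2.3013
Step 2: grad_x = 2*7*0.2864 = 4.0089, grad_y = 2*1*-2.3013 = -4.6026
  x_2 = 0.2864 - 0.05*4.0089 = 0.0859
  y_2 = -2.3013 - 0.05*-4.6026 = -2.0712
Step 3: grad_x = 2*7*0.0859 = 1.2027, grad_y = 2*1*-2.0712 = -4.1423
  x_3 = 0.0859 - 0.05*1.2027 = 0.0258
  y_3 = -2.0712 - 0.05*-4.1423 = -1.8641
Step 4: grad_x = 2*7*0.0258 = 0.3608, grad_y = 2*1*-1.8641 = -3.7281
  x_4 = 0.0258 - 0.05*0.3608 = 0.0077
  y_4 = -1.8641 - 0.05*-3.7281 = -1.6776
Step 5: grad_x = 2*7*0.0077 = 0.1082, grad_y = 2*1*-1.6776 = -3.3553
  x_5 = 0.0077 - 0.05*0.1082 = 0.0023
  y_5 = -1.6776 - 0.05*-3.3553 = -1.5099
f(0.0023, -1.5099) = 7*0.0023^2 + 1*(-1.5099)^2 = 2.2798


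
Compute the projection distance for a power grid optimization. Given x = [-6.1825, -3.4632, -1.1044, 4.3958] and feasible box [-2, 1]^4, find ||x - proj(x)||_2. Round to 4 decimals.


Project each component onto [-2, 1].
clip(-6.1825) = -2.0, clip(-3.4632) = -2.0, clip(-1.1044) = -1.1044, clip(4.3958) = 1.0
Projection = [-2.0, -2.0, -1.1044, 1.0]
Squared diffs: [17.4933, 2.141, 0.0, 11.5315]
Distance = sqrt(31.1658) = 5.5826


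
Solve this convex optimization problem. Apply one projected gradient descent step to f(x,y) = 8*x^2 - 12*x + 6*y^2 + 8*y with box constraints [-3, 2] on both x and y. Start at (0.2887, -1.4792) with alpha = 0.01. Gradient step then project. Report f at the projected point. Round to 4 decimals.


Step 1: Compute gradient at (0.2887, -1.4792).
grad_x = 2*8*0.2887 - 12 = -7.3808
grad_y = 2*6*-1.4792 + 8 = -9.7504
Step 2: Gradient step.
x_raw = 0.2887 - 0.01*-7.3808 = 0.3625
y_raw = -1.4792 - 0.01*-9.7504 = -1.3817
Step 3: Project onto [-3, 2].
x_proj = clip(0.3625) = 0.3625
y_proj = clip(-1.3817) = -1.3817
Step 4: Evaluate f.
f(0.3625, -1.3817) = -2.8979


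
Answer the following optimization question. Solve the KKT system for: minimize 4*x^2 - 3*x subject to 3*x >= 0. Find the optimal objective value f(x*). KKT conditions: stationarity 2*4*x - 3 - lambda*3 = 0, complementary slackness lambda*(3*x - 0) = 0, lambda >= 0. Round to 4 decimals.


Step 1: Try lambda = 0 (constraint inactive).
Stationarity: 2*4*x - 3 = 0
x* = 3/(2*4) = 0.375
Check constraint: 3*0.375 = 1.125 >= 0 -- satisfied.
Step 2: Compute optimal value.
f(x*) = 4*0.375^2 - 3*0.375 = -0.5625


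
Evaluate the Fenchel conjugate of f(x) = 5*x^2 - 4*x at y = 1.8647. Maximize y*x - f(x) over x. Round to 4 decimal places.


f*(y) = sup_x {y*x - a*x^2 - b*x} = sup_x {(y-b)*x - a*x^2}
FOC: (y - b) - 2a*x = 0 => x* = (y - b)/(2a)
x* = (1.8647 + 4)/(2*5) = 0.5865
f*(1.8647) = (y-b)^2/(4a) = (1.8647 + 4)^2/(4*5)
= 34.3947/20 = 1.7197


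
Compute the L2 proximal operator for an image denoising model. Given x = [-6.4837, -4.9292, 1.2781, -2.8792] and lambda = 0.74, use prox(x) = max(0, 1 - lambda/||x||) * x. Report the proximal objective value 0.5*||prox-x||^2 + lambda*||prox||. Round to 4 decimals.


Step 1: Compute ||x||.
||x|| = 8.7326
Step 2: Compute scaling factor.
scale = max(0, 1 - 0.74/8.7326) = 0.9153
Step 3: prox(x) = [-5.9343, -4.5115, 1.1698, -2.6352]
||prox(x)|| = 7.9926
Step 4: Proximal objective.
0.5*||prox-x||^2 = 0.2738
lambda*||prox|| = 5.9145
Total = 6.1883


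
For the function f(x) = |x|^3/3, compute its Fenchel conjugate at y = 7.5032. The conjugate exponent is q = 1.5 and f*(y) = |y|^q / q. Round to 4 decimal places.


The conjugate exponent q satisfies 1/p + 1/q = 1.
p = 3, so q = 3/(3 - 1) = 1.5
|y|^q = 7.5032^1.5 = 20.5527
f*(7.5032) = 20.5527 / 1.5 = 13.7018


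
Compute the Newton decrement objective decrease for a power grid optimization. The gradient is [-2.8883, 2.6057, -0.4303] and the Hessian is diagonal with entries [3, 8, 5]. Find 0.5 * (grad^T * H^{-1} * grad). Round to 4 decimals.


Step 1: H is diagonal, so H^(-1) * g = [-0.9628, 0.3257, -0.0861].
Step 2: g^T H^(-1) g = sum_i g_i^2 / H_ii
  = (-2.8883)^2/3 + (2.6057)^2/8 + (-0.4303)^2/5
  = 2.7808 + 0.8487 + 0.037 = 3.6665
Step 3: Objective decrease = 0.5 * g^T H^(-1) g = 1.8332


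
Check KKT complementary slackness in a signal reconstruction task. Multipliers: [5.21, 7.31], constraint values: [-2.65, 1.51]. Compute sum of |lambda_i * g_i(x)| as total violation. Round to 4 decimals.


KKT complementary slackness check:
lambda_1 * g_1 = 5.21 * -2.65 = -13.8065
lambda_2 * g_2 = 7.31 * 1.51 = 11.0381
Total violation = 13.8065 + 11.0381 = 24.8446


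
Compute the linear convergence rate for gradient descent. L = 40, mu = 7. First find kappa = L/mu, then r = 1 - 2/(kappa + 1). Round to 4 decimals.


Step 1: Compute the condition number.
kappa = L/mu = 40/7 = 5.7143
Step 2: Compute the convergence rate.
r = 1 - 2/(kappa + 1) = 1 - 2*mu/(L + mu) = (L - mu)/(L + mu) = 33/47 = 0.7021


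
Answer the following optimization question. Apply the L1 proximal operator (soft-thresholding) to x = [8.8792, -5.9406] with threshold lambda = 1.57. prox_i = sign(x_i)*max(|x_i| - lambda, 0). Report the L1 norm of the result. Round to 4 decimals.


Soft-thresholding with lambda = 1.57:
prox(8.8792) = sign(8.8792)*max(|8.8792| - 1.57, 0) = 7.3092
prox(-5.9406) = sign(-5.9406)*max(|-5.9406| - 1.57, 0) = -4.3706
prox(x) = [7.3092, -4.3706]
||prox(x)||_1 = 7.3092 + 4.3706 = 11.6798


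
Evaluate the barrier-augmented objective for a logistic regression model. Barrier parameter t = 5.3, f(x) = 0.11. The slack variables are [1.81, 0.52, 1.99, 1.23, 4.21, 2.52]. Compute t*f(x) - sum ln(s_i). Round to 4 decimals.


Step 1: Compute log-barrier.
ln values: [0.5933, -0.6539, 0.6881, 0.207, 1.4375, 0.9243]
phi = -(0.5933 - 0.6539 + 0.6881 + 0.207 + 1.4375 + 0.9243) = -3.1963
Step 2: Compute augmented objective.
t*f(x) = 5.3*0.11 = 0.583
Total = 0.583 - 3.1963 = -2.6133


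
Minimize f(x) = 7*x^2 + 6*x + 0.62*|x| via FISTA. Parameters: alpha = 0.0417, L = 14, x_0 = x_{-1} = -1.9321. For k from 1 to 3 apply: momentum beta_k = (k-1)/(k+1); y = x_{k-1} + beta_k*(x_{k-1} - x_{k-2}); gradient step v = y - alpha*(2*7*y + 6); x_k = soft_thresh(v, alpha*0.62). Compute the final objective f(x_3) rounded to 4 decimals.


FISTA on f(x) = 7*x^2 + 6*x + 0.62*|x|
L = 14, alpha = 0.0417
Iteration 1: beta = 0.0, y = -1.9321 + 0.0*(-1.9321 + 1.9321) = -1.9321
  grad(y) = -21.0494, v = y - alpha*grad = -1.0543
  prox(v) = soft_thresh(-1.0543, 0.0259) = -1.0285
Iteration 2: beta = 0.3333, y = -1.0285 + 0.3333*(-1.0285 + 1.9321) = -0.7273
  grad(y) = -4.1819, v = y - alpha*grad = -0.5529
  prox(v) = soft_thresh(-0.5529, 0.0259) = -0.527
Iteration 3: beta = 0.5, y = -0.527 + 0.5*(-0.527 + 1.0285) = -0.2763
  grad(y) = 2.1316, v = y - alpha*grad = -0.3652
  prox(v) = soft_thresh(-0.3652, 0.0259) = -0.3393
f(x_3) = 7*(-0.3393)^2 + 6*(-0.3393) + 0.62*|-0.3393| = -1.0196


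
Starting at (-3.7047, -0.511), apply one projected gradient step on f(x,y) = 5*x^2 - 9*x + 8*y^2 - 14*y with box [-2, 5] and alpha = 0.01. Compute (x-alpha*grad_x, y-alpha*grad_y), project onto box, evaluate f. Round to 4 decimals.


Step 1: Compute gradient at (-3.7047, -0.511).
grad_x = 2*5*-3.7047 - 9 = -46.047
grad_y = 2*8*-0.511 - 14 = -22.176
Step 2: Gradient step.
x_raw = -3.7047 - 0.01*-46.047 = -3.2442
y_raw = -0.511 - 0.01*-22.176 = -0.2892
Step 3: Project onto [-2, 5].
x_proj = clip(-3.2442) = -2.0
y_proj = clip(-0.2892) = -0.2892
Step 4: Evaluate f.
f(-2.0, -0.2892) = 42.7186


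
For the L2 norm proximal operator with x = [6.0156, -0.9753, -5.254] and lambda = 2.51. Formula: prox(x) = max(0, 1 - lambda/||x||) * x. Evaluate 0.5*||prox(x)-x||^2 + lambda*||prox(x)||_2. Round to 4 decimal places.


Step 1: Compute ||x||.
||x|| = 8.0463
Step 2: Compute scaling factor.
scale = max(0, 1 - 2.51/8.0463) = 0.6881
Step 3: prox(x) = [4.1391, -0.6711, -3.615]
||prox(x)|| = 5.5363
Step 4: Proximal objective.
0.5*||prox-x||^2 = 3.1501
lambda*||prox|| = 13.8961
Total = 17.0462


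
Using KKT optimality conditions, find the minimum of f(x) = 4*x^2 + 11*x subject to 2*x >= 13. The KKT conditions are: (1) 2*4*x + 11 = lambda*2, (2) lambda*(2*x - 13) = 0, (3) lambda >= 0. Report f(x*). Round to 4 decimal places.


Step 1: Try lambda = 0 (constraint inactive).
x_unc = -11/(2*4) = -1.375
Check: 2*-1.375 = -2.75 < 13 -- violated!
Step 2: Constraint must be active: 2*x = 13
x* = 13/2 = 6.5
lambda = (2*4*6.5 + 11)/2 = 31.5
Step 3: Compute optimal value.
f(x*) = 4*6.5^2 + 11*6.5 = 240.5
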